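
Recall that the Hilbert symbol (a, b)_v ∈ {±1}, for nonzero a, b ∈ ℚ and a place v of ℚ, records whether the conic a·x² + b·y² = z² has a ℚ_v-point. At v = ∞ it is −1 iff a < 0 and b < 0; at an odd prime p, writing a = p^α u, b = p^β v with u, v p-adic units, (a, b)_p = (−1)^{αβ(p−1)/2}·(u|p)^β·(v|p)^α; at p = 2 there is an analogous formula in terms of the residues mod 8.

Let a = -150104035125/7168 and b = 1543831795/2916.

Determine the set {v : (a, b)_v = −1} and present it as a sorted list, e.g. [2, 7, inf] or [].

[5, 17]

Mod squares: a ≡ -7315, b ≡ 834955. Check v ∈ {∞, 2, 3, 5, 7, 11, 17, 19, 43, 47}.
v=∞: -7315 < 0 and 834955 > 0  ⇒  (a,b)_∞ = +1.
v=19: a=19^1·(≡14), b=19^1·(≡5) mod 19; (14|19)=-1, (5|19)=+1; (−1)^{1·1·9}·(-1)^1·(+1)^1 = +1.
v=17: a=17^2·(≡6), b=17^1·(≡1) mod 17; (6|17)=-1, (1|17)=+1; (−1)^{2·1·8}·(-1)^1·(+1)^2 = -1.
v=2: v_2(a)=-10, v_2(b)=-2; units ≡ 5, 3 (mod 8); ε·ε+αω+βω = 0·1+-10·1+-2·1 ≡ 0  ⇒  (a,b)_2 = +1.
v=3: a=3^2·(≡2), b=3^-6·(≡1) mod 3; (2|3)=-1, (1|3)=+1; (−1)^{2·-6·1}·(-1)^-6·(+1)^2 = +1.
v=43: a=43^0·(≡15), b=43^2·(≡40) mod 43; (15|43)=+1, (40|43)=+1; (−1)^{0·2·21}·(+1)^2·(+1)^0 = +1.
v=5: a=5^3·(≡3), b=5^1·(≡4) mod 5; (3|5)=-1, (4|5)=+1; (−1)^{3·1·2}·(-1)^1·(+1)^3 = -1.
v=11: a=11^1·(≡8), b=11^1·(≡5) mod 11; (8|11)=-1, (5|11)=+1; (−1)^{1·1·5}·(-1)^1·(+1)^1 = +1.
v=47: a=47^2·(≡36), b=47^1·(≡39) mod 47; (36|47)=+1, (39|47)=-1; (−1)^{2·1·23}·(+1)^1·(-1)^2 = +1.
v=7: a=7^-1·(≡6), b=7^0·(≡4) mod 7; (6|7)=-1, (4|7)=+1; (−1)^{-1·0·3}·(-1)^0·(+1)^-1 = +1.
Ram(-7315, 834955) = {5, 17}; no ℚ_5-point on the conic.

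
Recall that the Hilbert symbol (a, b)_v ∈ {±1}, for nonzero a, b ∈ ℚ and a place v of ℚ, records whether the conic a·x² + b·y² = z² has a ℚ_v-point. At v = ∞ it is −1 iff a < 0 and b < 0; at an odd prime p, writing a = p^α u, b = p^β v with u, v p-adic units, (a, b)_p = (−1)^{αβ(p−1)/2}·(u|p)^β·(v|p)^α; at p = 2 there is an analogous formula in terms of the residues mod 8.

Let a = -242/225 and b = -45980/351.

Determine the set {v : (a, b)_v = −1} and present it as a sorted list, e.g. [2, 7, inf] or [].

(a, b) ≡ (-2, -3705) mod (ℚ^×)²; places V = {2, 3, 5, 11, 13, 19, ∞}.
(a,b)_2: α=1, β=2; u≡7, v≡7 (mod 8); ε(u)ε(v)=1·1, αω(v)=1·0, βω(u)=2·0; sum ≡ 1  ⇒  -1.
(a,b)_19: α=0, u≡11; β=1, v≡14 (mod 19); (11|19)=+1, (14|19)=-1; sign (−1)^0·+1^1·-1^0 = +1.
(a,b)_5: α=-2, u≡2; β=1, v≡4 (mod 5); (2|5)=-1, (4|5)=+1; sign (−1)^0·-1^1·+1^-2 = -1.
(a,b)_3: α=-2, u≡1; β=-3, v≡1 (mod 3); (1|3)=+1, (1|3)=+1; sign (−1)^0·+1^-3·+1^-2 = +1.
(a,b)_13: α=0, u≡11; β=-1, v≡1 (mod 13); (11|13)=-1, (1|13)=+1; sign (−1)^0·-1^-1·+1^0 = -1.
(a,b)_11: α=2, u≡4; β=2, v≡6 (mod 11); (4|11)=+1, (6|11)=-1; sign (−1)^0·+1^2·-1^2 = +1.
(a,b)_∞: sgn(-2)=−, sgn(-3705)=−, so -1.
Ram(-2, -3705) = {2, 5, 13, ∞}; no ℚ_2-point on the conic.

[2, 5, 13, inf]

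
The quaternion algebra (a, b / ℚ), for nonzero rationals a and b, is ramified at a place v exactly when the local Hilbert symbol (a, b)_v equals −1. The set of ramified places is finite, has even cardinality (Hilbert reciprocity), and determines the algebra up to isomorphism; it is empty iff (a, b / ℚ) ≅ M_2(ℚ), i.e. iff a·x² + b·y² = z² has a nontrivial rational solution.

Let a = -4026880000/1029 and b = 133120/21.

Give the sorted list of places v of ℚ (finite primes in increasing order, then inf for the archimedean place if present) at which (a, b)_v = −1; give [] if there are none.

[5, 7]

(a, b) ≡ (-273, 2730) mod (ℚ^×)²; places V = {2, 3, 5, 7, 11, 13, ∞}.
(a,b)_2: α=12, β=11; u≡7, v≡5 (mod 8); ε(u)ε(v)=1·0, αω(v)=12·1, βω(u)=11·0; sum ≡ 0  ⇒  +1.
(a,b)_13: α=1, u≡11; β=1, v≡6 (mod 13); (11|13)=-1, (6|13)=-1; sign (−1)^0·-1^1·-1^1 = +1.
(a,b)_11: α=2, u≡10; β=0, v≡2 (mod 11); (10|11)=-1, (2|11)=-1; sign (−1)^0·-1^0·-1^2 = +1.
(a,b)_∞: sgn(-273)=−, sgn(2730)=+, so +1.
(a,b)_3: α=-1, u≡2; β=-1, v≡1 (mod 3); (2|3)=-1, (1|3)=+1; sign (−1)^1·-1^-1·+1^-1 = +1.
(a,b)_5: α=4, u≡3; β=1, v≡4 (mod 5); (3|5)=-1, (4|5)=+1; sign (−1)^0·-1^1·+1^4 = -1.
(a,b)_7: α=-3, u≡6; β=-1, v≡5 (mod 7); (6|7)=-1, (5|7)=-1; sign (−1)^1·-1^-1·-1^-3 = -1.
|Ram(-273, 2730)| = 2, even; anisotropic at {5, 7}.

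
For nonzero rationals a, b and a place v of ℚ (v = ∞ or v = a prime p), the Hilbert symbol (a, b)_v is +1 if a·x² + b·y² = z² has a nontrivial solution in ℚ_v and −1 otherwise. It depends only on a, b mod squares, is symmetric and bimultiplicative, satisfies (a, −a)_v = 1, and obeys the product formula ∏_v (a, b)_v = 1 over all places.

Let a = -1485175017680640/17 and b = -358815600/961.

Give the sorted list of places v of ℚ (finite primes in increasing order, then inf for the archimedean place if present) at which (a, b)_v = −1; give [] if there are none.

[11, 13, 17, 23, 29, inf]

Mod squares: a ≡ -1118082095, b ≡ -99671. Check v ∈ {∞, 2, 3, 5, 11, 13, 17, 23, 29, 31, 37, 41}.
v=2: v_2(a)=8, v_2(b)=4; units ≡ 1, 1 (mod 8); ε·ε+αω+βω = 0·0+8·0+4·0 ≡ 0  ⇒  (a,b)_2 = +1.
v=31: a=31^0·(≡7), b=31^-2·(≡7) mod 31; (7|31)=+1, (7|31)=+1; (−1)^{0·-2·15}·(+1)^-2·(+1)^0 = +1.
v=11: a=11^2·(≡6), b=11^1·(≡5) mod 11; (6|11)=-1, (5|11)=+1; (−1)^{2·1·5}·(-1)^1·(+1)^2 = -1.
v=13: a=13^1·(≡5), b=13^1·(≡3) mod 13; (5|13)=-1, (3|13)=+1; (−1)^{1·1·6}·(-1)^1·(+1)^1 = -1.
v=41: a=41^1·(≡34), b=41^1·(≡19) mod 41; (34|41)=-1, (19|41)=-1; (−1)^{1·1·20}·(-1)^1·(-1)^1 = +1.
v=29: a=29^1·(≡18), b=29^0·(≡2) mod 29; (18|29)=-1, (2|29)=-1; (−1)^{1·0·14}·(-1)^0·(-1)^1 = -1.
v=3: a=3^6·(≡1), b=3^2·(≡1) mod 3; (1|3)=+1, (1|3)=+1; (−1)^{6·2·1}·(+1)^2·(+1)^6 = +1.
v=∞: -1118082095 < 0 and -99671 < 0  ⇒  (a,b)_∞ = -1.
v=37: a=37^1·(≡35), b=37^0·(≡34) mod 37; (35|37)=-1, (34|37)=+1; (−1)^{1·0·18}·(-1)^0·(+1)^1 = +1.
v=17: a=17^-1·(≡12), b=17^1·(≡1) mod 17; (12|17)=-1, (1|17)=+1; (−1)^{-1·1·8}·(-1)^1·(+1)^-1 = -1.
v=5: a=5^1·(≡1), b=5^2·(≡1) mod 5; (1|5)=+1, (1|5)=+1; (−1)^{1·2·2}·(+1)^2·(+1)^1 = +1.
v=23: a=23^1·(≡2), b=23^0·(≡15) mod 23; (2|23)=+1, (15|23)=-1; (−1)^{1·0·11}·(+1)^0·(-1)^1 = -1.
|Ram(-1118082095, -99671)| = 6, even; anisotropic at {11, 13, 17, 23, 29, ∞}.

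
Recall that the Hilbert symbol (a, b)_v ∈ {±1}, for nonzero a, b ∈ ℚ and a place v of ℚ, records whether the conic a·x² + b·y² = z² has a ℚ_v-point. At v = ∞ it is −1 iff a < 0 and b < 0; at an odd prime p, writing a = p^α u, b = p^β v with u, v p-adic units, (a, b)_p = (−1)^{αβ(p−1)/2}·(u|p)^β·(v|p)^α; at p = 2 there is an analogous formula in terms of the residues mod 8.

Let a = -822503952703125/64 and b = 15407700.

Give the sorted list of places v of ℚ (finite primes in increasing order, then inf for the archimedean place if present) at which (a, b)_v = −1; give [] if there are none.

[3, 7, 17, 23]

(a, b) ≡ (-1173, 154077) mod (ℚ^×)²; places V = {2, 3, 5, 7, 11, 17, 23, 29, ∞}.
(a,b)_7: α=2, u≡5; β=1, v≡6 (mod 7); (5|7)=-1, (6|7)=-1; sign (−1)^0·-1^1·-1^2 = -1.
(a,b)_3: α=3, u≡2; β=1, v≡2 (mod 3); (2|3)=-1, (2|3)=-1; sign (−1)^1·-1^1·-1^3 = -1.
(a,b)_2: α=-6, β=2; u≡3, v≡5 (mod 8); ε(u)ε(v)=1·0, αω(v)=-6·1, βω(u)=2·1; sum ≡ 0  ⇒  +1.
(a,b)_∞: sgn(-1173)=−, sgn(154077)=+, so +1.
(a,b)_5: α=6, u≡3; β=2, v≡3 (mod 5); (3|5)=-1, (3|5)=-1; sign (−1)^0·-1^2·-1^6 = +1.
(a,b)_11: α=2, u≡5; β=1, v≡4 (mod 11); (5|11)=+1, (4|11)=+1; sign (−1)^0·+1^1·+1^2 = +1.
(a,b)_17: α=1, u≡9; β=0, v≡5 (mod 17); (9|17)=+1, (5|17)=-1; sign (−1)^0·+1^0·-1^1 = -1.
(a,b)_23: α=1, u≡12; β=1, v≡2 (mod 23); (12|23)=+1, (2|23)=+1; sign (−1)^1·+1^1·+1^1 = -1.
(a,b)_29: α=2, u≡13; β=1, v≡20 (mod 29); (13|29)=+1, (20|29)=+1; sign (−1)^0·+1^1·+1^2 = +1.
|Ram(-1173, 154077)| = 4, even; anisotropic at {3, 7, 17, 23}.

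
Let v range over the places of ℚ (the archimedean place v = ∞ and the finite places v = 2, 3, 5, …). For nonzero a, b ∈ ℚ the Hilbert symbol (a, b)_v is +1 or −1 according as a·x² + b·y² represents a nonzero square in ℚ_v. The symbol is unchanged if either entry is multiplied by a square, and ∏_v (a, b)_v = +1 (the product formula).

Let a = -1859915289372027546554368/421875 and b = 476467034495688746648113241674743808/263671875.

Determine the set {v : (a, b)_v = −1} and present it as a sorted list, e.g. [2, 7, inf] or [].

[29, 43]

(a, b) ≡ (-41151, 174) mod (ℚ^×)²; places V = {2, 3, 5, 11, 17, 29, 43, ∞}.
(a,b)_∞: sgn(-41151)=−, sgn(174)=+, so +1.
(a,b)_2: α=12, β=19; u≡1, v≡7 (mod 8); ε(u)ε(v)=0·1, αω(v)=12·0, βω(u)=19·0; sum ≡ 0  ⇒  +1.
(a,b)_17: α=4, u≡3; β=6, v≡4 (mod 17); (3|17)=-1, (4|17)=+1; sign (−1)^0·-1^6·+1^4 = +1.
(a,b)_5: α=-6, u≡1; β=-10, v≡4 (mod 5); (1|5)=+1, (4|5)=+1; sign (−1)^0·+1^-10·+1^-6 = +1.
(a,b)_43: α=3, u≡5; β=4, v≡5 (mod 43); (5|43)=-1, (5|43)=-1; sign (−1)^0·-1^4·-1^3 = -1.
(a,b)_3: α=-3, u≡2; β=-3, v≡1 (mod 3); (2|3)=-1, (1|3)=+1; sign (−1)^1·-1^-3·+1^-3 = +1.
(a,b)_29: α=1, u≡8; β=1, v≡16 (mod 29); (8|29)=-1, (16|29)=+1; sign (−1)^0·-1^1·+1^1 = -1.
(a,b)_11: α=9, u≡7; β=14, v≡9 (mod 11); (7|11)=-1, (9|11)=+1; sign (−1)^0·-1^14·+1^9 = +1.
Ram(-41151, 174) = {29, 43}; no ℚ_29-point on the conic.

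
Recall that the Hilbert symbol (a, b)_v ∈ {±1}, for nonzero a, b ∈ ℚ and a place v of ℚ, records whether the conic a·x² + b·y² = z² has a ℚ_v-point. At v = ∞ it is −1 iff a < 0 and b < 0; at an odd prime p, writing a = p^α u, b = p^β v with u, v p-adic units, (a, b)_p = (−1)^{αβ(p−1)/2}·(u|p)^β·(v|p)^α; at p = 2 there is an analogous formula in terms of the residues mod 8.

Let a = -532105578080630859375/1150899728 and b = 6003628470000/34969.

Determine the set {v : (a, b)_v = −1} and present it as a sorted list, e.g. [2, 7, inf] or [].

Mod squares: a ≡ -255, b ≡ 7. Check v ∈ {∞, 2, 3, 5, 7, 11, 17}.
v=2: v_2(a)=-4, v_2(b)=4; units ≡ 1, 7 (mod 8); ε·ε+αω+βω = 0·1+-4·0+4·0 ≡ 0  ⇒  (a,b)_2 = +1.
v=∞: -255 < 0 and 7 > 0  ⇒  (a,b)_∞ = +1.
v=17: a=17^-3·(≡2), b=17^-2·(≡3) mod 17; (2|17)=+1, (3|17)=-1; (−1)^{-3·-2·8}·(+1)^-2·(-1)^-3 = -1.
v=11: a=11^-4·(≡9), b=11^-2·(≡6) mod 11; (9|11)=+1, (6|11)=-1; (−1)^{-4·-2·5}·(+1)^-2·(-1)^-4 = +1.
v=7: a=7^12·(≡1), b=7^7·(≡1) mod 7; (1|7)=+1, (1|7)=+1; (−1)^{12·7·3}·(+1)^7·(+1)^12 = +1.
v=5: a=5^9·(≡4), b=5^4·(≡3) mod 5; (4|5)=+1, (3|5)=-1; (−1)^{9·4·2}·(+1)^4·(-1)^9 = -1.
v=3: a=3^9·(≡2), b=3^6·(≡1) mod 3; (2|3)=-1, (1|3)=+1; (−1)^{9·6·1}·(-1)^6·(+1)^9 = +1.
Ram(-255, 7) = {5, 17}; no ℚ_5-point on the conic.

[5, 17]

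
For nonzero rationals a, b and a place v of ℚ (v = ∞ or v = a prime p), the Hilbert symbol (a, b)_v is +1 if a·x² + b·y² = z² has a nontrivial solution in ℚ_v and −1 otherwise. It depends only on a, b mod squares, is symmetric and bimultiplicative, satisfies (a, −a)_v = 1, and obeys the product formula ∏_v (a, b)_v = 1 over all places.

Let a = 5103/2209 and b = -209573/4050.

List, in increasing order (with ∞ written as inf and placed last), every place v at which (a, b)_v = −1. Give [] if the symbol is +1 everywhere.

Mod squares: a ≡ 7, b ≡ -8554. Check v ∈ {∞, 2, 3, 5, 7, 13, 47}.
v=∞: 7 > 0 and -8554 < 0  ⇒  (a,b)_∞ = +1.
v=5: a=5^0·(≡2), b=5^-2·(≡1) mod 5; (2|5)=-1, (1|5)=+1; (−1)^{0·-2·2}·(-1)^-2·(+1)^0 = +1.
v=7: a=7^1·(≡2), b=7^3·(≡3) mod 7; (2|7)=+1, (3|7)=-1; (−1)^{1·3·3}·(+1)^3·(-1)^1 = +1.
v=3: a=3^6·(≡1), b=3^-4·(≡2) mod 3; (1|3)=+1, (2|3)=-1; (−1)^{6·-4·1}·(+1)^-4·(-1)^6 = +1.
v=47: a=47^-2·(≡27), b=47^1·(≡36) mod 47; (27|47)=+1, (36|47)=+1; (−1)^{-2·1·23}·(+1)^1·(+1)^-2 = +1.
v=13: a=13^0·(≡6), b=13^1·(≡11) mod 13; (6|13)=-1, (11|13)=-1; (−1)^{0·1·6}·(-1)^1·(-1)^0 = -1.
v=2: v_2(a)=0, v_2(b)=-1; units ≡ 7, 3 (mod 8); ε·ε+αω+βω = 1·1+0·1+-1·0 ≡ 1  ⇒  (a,b)_2 = -1.
Ram(7, -8554) = {2, 13}; no ℚ_2-point on the conic.

[2, 13]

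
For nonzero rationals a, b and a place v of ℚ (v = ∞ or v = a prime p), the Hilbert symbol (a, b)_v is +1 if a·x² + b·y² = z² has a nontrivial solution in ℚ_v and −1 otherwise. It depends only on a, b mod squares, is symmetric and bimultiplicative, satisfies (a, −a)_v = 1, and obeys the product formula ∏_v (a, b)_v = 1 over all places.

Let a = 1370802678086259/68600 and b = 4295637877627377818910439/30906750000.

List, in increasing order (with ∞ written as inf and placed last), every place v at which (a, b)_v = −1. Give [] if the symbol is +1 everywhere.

[2, 3, 17, 19]

Mod squares: a ≡ 266, b ≡ 1173. Check v ∈ {∞, 2, 3, 5, 7, 11, 17, 19, 23, 29, 31}.
v=∞: 266 > 0 and 1173 > 0  ⇒  (a,b)_∞ = +1.
v=7: a=7^-3·(≡3), b=7^-2·(≡4) mod 7; (3|7)=-1, (4|7)=+1; (−1)^{-3·-2·3}·(-1)^-2·(+1)^-3 = +1.
v=11: a=11^2·(≡2), b=11^4·(≡10) mod 11; (2|11)=-1, (10|11)=-1; (−1)^{2·4·5}·(-1)^4·(-1)^2 = +1.
v=29: a=29^0·(≡24), b=29^-2·(≡16) mod 29; (24|29)=+1, (16|29)=+1; (−1)^{0·-2·14}·(+1)^-2·(+1)^0 = +1.
v=5: a=5^-2·(≡1), b=5^-6·(≡2) mod 5; (1|5)=+1, (2|5)=-1; (−1)^{-2·-6·2}·(+1)^-6·(-1)^-2 = +1.
v=3: a=3^2·(≡2), b=3^-1·(≡1) mod 3; (2|3)=-1, (1|3)=+1; (−1)^{2·-1·1}·(-1)^-1·(+1)^2 = -1.
v=17: a=17^0·(≡3), b=17^5·(≡9) mod 17; (3|17)=-1, (9|17)=+1; (−1)^{0·5·8}·(-1)^5·(+1)^0 = -1.
v=19: a=19^5·(≡3), b=19^8·(≡10) mod 19; (3|19)=-1, (10|19)=-1; (−1)^{5·8·9}·(-1)^8·(-1)^5 = -1.
v=23: a=23^2·(≡8), b=23^3·(≡14) mod 23; (8|23)=+1, (14|23)=-1; (−1)^{2·3·11}·(+1)^3·(-1)^2 = +1.
v=2: v_2(a)=-3, v_2(b)=-4; units ≡ 5, 5 (mod 8); ε·ε+αω+βω = 0·0+-3·1+-4·1 ≡ 1  ⇒  (a,b)_2 = -1.
v=31: a=31^2·(≡28), b=31^0·(≡29) mod 31; (28|31)=+1, (29|31)=-1; (−1)^{2·0·15}·(+1)^0·(-1)^2 = +1.
(266, 1173 / ℚ) ramifies at {2, 3, 17, 19}: a division algebra.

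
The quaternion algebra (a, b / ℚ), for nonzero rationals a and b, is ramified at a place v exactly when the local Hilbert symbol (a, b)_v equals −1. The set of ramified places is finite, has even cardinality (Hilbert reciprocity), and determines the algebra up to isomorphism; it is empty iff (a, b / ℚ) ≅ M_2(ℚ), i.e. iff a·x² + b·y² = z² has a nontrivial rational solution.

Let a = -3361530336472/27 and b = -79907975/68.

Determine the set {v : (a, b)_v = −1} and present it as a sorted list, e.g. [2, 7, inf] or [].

[3, 17, 19, 41, 43, inf]

(a, b) ≡ (-37583634, -1108927) mod (ℚ^×)²; places V = {2, 3, 5, 7, 11, 17, 19, 37, 41, 43, ∞}.
(a,b)_19: α=1, u≡1; β=0, v≡14 (mod 19); (1|19)=+1, (14|19)=-1; sign (−1)^0·+1^0·-1^1 = -1.
(a,b)_5: α=0, u≡4; β=2, v≡2 (mod 5); (4|5)=+1, (2|5)=-1; sign (−1)^0·+1^2·-1^0 = +1.
(a,b)_2: α=3, β=-2; u≡7, v≡1 (mod 8); ε(u)ε(v)=1·0, αω(v)=3·0, βω(u)=-2·0; sum ≡ 0  ⇒  +1.
(a,b)_3: α=-3, u≡2; β=0, v≡2 (mod 3); (2|3)=-1, (2|3)=-1; sign (−1)^0·-1^0·-1^-3 = -1.
(a,b)_11: α=1, u≡4; β=0, v≡9 (mod 11); (4|11)=+1, (9|11)=+1; sign (−1)^0·+1^0·+1^1 = +1.
(a,b)_∞: sgn(-37583634)=−, sgn(-1108927)=−, so -1.
(a,b)_41: α=1, u≡2; β=1, v≡38 (mod 41); (2|41)=+1, (38|41)=-1; sign (−1)^0·+1^1·-1^1 = -1.
(a,b)_7: α=2, u≡5; β=2, v≡3 (mod 7); (5|7)=-1, (3|7)=-1; sign (−1)^0·-1^2·-1^2 = +1.
(a,b)_37: α=2, u≡1; β=1, v≡16 (mod 37); (1|37)=+1, (16|37)=+1; sign (−1)^0·+1^1·+1^2 = +1.
(a,b)_17: α=1, u≡14; β=-1, v≡8 (mod 17); (14|17)=-1, (8|17)=+1; sign (−1)^0·-1^-1·+1^1 = -1.
(a,b)_43: α=1, u≡16; β=1, v≡14 (mod 43); (16|43)=+1, (14|43)=+1; sign (−1)^1·+1^1·+1^1 = -1.
(-37583634, -1108927 / ℚ) ramifies at {3, 17, 19, 41, 43, ∞}: a division algebra.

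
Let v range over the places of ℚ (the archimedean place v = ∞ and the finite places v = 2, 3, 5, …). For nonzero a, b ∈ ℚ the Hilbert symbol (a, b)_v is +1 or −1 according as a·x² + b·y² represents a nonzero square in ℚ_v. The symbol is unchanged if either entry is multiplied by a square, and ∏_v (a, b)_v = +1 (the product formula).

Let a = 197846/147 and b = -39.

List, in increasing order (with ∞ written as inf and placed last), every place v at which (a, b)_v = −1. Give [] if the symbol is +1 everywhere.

(a, b) ≡ (1122, -39) mod (ℚ^×)²; places V = {2, 3, 7, 11, 13, 17, 23, ∞}.
(a,b)_7: α=-2, u≡4; β=0, v≡3 (mod 7); (4|7)=+1, (3|7)=-1; sign (−1)^0·+1^0·-1^-2 = +1.
(a,b)_11: α=1, u≡3; β=0, v≡5 (mod 11); (3|11)=+1, (5|11)=+1; sign (−1)^0·+1^0·+1^1 = +1.
(a,b)_∞: sgn(1122)=+, sgn(-39)=−, so +1.
(a,b)_3: α=-1, u≡2; β=1, v≡2 (mod 3); (2|3)=-1, (2|3)=-1; sign (−1)^1·-1^1·-1^-1 = -1.
(a,b)_13: α=0, u≡3; β=1, v≡10 (mod 13); (3|13)=+1, (10|13)=+1; sign (−1)^0·+1^1·+1^0 = +1.
(a,b)_23: α=2, u≡16; β=0, v≡7 (mod 23); (16|23)=+1, (7|23)=-1; sign (−1)^0·+1^0·-1^2 = +1.
(a,b)_17: α=1, u≡4; β=0, v≡12 (mod 17); (4|17)=+1, (12|17)=-1; sign (−1)^0·+1^0·-1^1 = -1.
(a,b)_2: α=1, β=0; u≡1, v≡1 (mod 8); ε(u)ε(v)=0·0, αω(v)=1·0, βω(u)=0·0; sum ≡ 0  ⇒  +1.
|Ram(1122, -39)| = 2, even; anisotropic at {3, 17}.

[3, 17]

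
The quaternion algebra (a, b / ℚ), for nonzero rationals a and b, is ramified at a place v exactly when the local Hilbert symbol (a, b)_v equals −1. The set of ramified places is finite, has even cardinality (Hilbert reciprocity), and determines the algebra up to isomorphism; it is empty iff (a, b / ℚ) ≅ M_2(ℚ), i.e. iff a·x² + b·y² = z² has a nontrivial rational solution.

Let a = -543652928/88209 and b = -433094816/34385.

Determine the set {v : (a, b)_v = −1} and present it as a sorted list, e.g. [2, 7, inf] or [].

(a, b) ≡ (-29393, -17290) mod (ℚ^×)²; places V = {2, 3, 5, 7, 11, 13, 17, 19, 23, 29, ∞}.
(a,b)_5: α=0, u≡3; β=-1, v≡2 (mod 5); (3|5)=-1, (2|5)=-1; sign (−1)^0·-1^-1·-1^0 = -1.
(a,b)_∞: sgn(-29393)=−, sgn(-17290)=−, so -1.
(a,b)_19: α=1, u≡9; β=1, v≡10 (mod 19); (9|19)=+1, (10|19)=-1; sign (−1)^1·+1^1·-1^1 = +1.
(a,b)_23: α=0, u≡1; β=-2, v≡8 (mod 23); (1|23)=+1, (8|23)=+1; sign (−1)^0·+1^-2·+1^0 = +1.
(a,b)_7: α=1, u≡1; β=1, v≡2 (mod 7); (1|7)=+1, (2|7)=+1; sign (−1)^1·+1^1·+1^1 = -1.
(a,b)_2: α=6, β=5; u≡7, v≡3 (mod 8); ε(u)ε(v)=1·1, αω(v)=6·1, βω(u)=5·0; sum ≡ 1  ⇒  -1.
(a,b)_11: α=-2, u≡2; β=2, v≡6 (mod 11); (2|11)=-1, (6|11)=-1; sign (−1)^0·-1^2·-1^-2 = +1.
(a,b)_13: α=1, u≡9; β=-1, v≡9 (mod 13); (9|13)=+1, (9|13)=+1; sign (−1)^0·+1^-1·+1^1 = +1.
(a,b)_29: α=0, u≡28; β=2, v≡9 (mod 29); (28|29)=+1, (9|29)=+1; sign (−1)^0·+1^2·+1^0 = +1.
(a,b)_17: α=3, u≡5; β=0, v≡16 (mod 17); (5|17)=-1, (16|17)=+1; sign (−1)^0·-1^0·+1^3 = +1.
(a,b)_3: α=-6, u≡1; β=0, v≡2 (mod 3); (1|3)=+1, (2|3)=-1; sign (−1)^0·+1^0·-1^-6 = +1.
|Ram(-29393, -17290)| = 4, even; anisotropic at {2, 5, 7, ∞}.

[2, 5, 7, inf]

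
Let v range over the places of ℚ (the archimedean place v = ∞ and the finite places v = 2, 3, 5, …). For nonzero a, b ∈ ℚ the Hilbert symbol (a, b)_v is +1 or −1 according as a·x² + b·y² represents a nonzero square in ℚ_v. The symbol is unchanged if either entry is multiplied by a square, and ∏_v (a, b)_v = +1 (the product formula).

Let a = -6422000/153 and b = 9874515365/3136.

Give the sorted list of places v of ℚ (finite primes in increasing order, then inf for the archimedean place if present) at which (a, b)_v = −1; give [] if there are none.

[17, 19]

(a, b) ≡ (-1615, 482885) mod (ℚ^×)²; places V = {2, 3, 5, 7, 11, 13, 17, 19, 23, ∞}.
(a,b)_7: α=0, u≡4; β=-2, v≡1 (mod 7); (4|7)=+1, (1|7)=+1; sign (−1)^0·+1^-2·+1^0 = +1.
(a,b)_23: α=0, u≡4; β=1, v≡22 (mod 23); (4|23)=+1, (22|23)=-1; sign (−1)^0·+1^1·-1^0 = +1.
(a,b)_11: α=0, u≡2; β=2, v≡6 (mod 11); (2|11)=-1, (6|11)=-1; sign (−1)^0·-1^2·-1^0 = +1.
(a,b)_19: α=1, u≡10; β=1, v≡3 (mod 19); (10|19)=-1, (3|19)=-1; sign (−1)^1·-1^1·-1^1 = -1.
(a,b)_17: α=-1, u≡10; β=1, v≡9 (mod 17); (10|17)=-1, (9|17)=+1; sign (−1)^0·-1^1·+1^-1 = -1.
(a,b)_2: α=4, β=-6; u≡1, v≡5 (mod 8); ε(u)ε(v)=0·0, αω(v)=4·1, βω(u)=-6·0; sum ≡ 0  ⇒  +1.
(a,b)_∞: sgn(-1615)=−, sgn(482885)=+, so +1.
(a,b)_3: α=-2, u≡2; β=0, v≡2 (mod 3); (2|3)=-1, (2|3)=-1; sign (−1)^0·-1^0·-1^-2 = +1.
(a,b)_13: α=2, u≡9; β=3, v≡1 (mod 13); (9|13)=+1, (1|13)=+1; sign (−1)^0·+1^3·+1^2 = +1.
(a,b)_5: α=3, u≡3; β=1, v≡3 (mod 5); (3|5)=-1, (3|5)=-1; sign (−1)^0·-1^1·-1^3 = +1.
(-1615, 482885 / ℚ) ramifies at {17, 19}: a division algebra.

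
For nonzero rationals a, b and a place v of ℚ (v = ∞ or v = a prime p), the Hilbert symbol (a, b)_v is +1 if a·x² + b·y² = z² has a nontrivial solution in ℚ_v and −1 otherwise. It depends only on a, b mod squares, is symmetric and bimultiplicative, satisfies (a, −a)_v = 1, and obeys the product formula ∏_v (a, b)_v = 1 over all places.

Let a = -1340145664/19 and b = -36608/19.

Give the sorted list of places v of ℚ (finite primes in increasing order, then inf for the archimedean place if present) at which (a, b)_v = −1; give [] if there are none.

[13, inf]

(a, b) ≡ (-19, -2717) mod (ℚ^×)²; places V = {2, 11, 13, 19, ∞}.
(a,b)_2: α=16, β=8; u≡5, v≡3 (mod 8); ε(u)ε(v)=0·1, αω(v)=16·1, βω(u)=8·1; sum ≡ 0  ⇒  +1.
(a,b)_∞: sgn(-19)=−, sgn(-2717)=−, so -1.
(a,b)_11: α=2, u≡1; β=1, v≡2 (mod 11); (1|11)=+1, (2|11)=-1; sign (−1)^0·+1^1·-1^2 = +1.
(a,b)_13: α=2, u≡11; β=1, v≡3 (mod 13); (11|13)=-1, (3|13)=+1; sign (−1)^0·-1^1·+1^2 = -1.
(a,b)_19: α=-1, u≡13; β=-1, v≡5 (mod 19); (13|19)=-1, (5|19)=+1; sign (−1)^1·-1^-1·+1^-1 = +1.
(-19, -2717 / ℚ) ramifies at {13, ∞}: a division algebra.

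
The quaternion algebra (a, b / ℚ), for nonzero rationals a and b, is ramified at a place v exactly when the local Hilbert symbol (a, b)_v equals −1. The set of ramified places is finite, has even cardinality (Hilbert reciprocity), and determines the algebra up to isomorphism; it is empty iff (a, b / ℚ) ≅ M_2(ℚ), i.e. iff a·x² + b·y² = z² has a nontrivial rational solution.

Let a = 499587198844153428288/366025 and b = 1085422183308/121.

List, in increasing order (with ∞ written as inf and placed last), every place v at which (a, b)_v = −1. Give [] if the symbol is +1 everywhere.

[19, 53]

Mod squares: a ≡ 51357, b ≡ 3350068467. Check v ∈ {∞, 2, 3, 5, 7, 11, 17, 19, 37, 41, 43, 53}.
v=2: v_2(a)=6, v_2(b)=2; units ≡ 5, 3 (mod 8); ε·ε+αω+βω = 0·1+6·1+2·1 ≡ 0  ⇒  (a,b)_2 = +1.
v=3: a=3^7·(≡1), b=3^5·(≡2) mod 3; (1|3)=+1, (2|3)=-1; (−1)^{7·5·1}·(+1)^5·(-1)^7 = +1.
v=7: a=7^2·(≡3), b=7^0·(≡4) mod 7; (3|7)=-1, (4|7)=+1; (−1)^{2·0·3}·(-1)^0·(+1)^2 = +1.
v=41: a=41^2·(≡31), b=41^1·(≡10) mod 41; (31|41)=+1, (10|41)=+1; (−1)^{2·1·20}·(+1)^1·(+1)^2 = +1.
v=19: a=19^1·(≡1), b=19^1·(≡11) mod 19; (1|19)=+1, (11|19)=+1; (−1)^{1·1·9}·(+1)^1·(+1)^1 = -1.
v=43: a=43^2·(≡21), b=43^1·(≡20) mod 43; (21|43)=+1, (20|43)=-1; (−1)^{2·1·21}·(+1)^1·(-1)^2 = +1.
v=37: a=37^2·(≡25), b=37^1·(≡8) mod 37; (25|37)=+1, (8|37)=-1; (−1)^{2·1·18}·(+1)^1·(-1)^2 = +1.
v=11: a=11^-4·(≡9), b=11^-2·(≡1) mod 11; (9|11)=+1, (1|11)=+1; (−1)^{-4·-2·5}·(+1)^-2·(+1)^-4 = +1.
v=∞: 51357 > 0 and 3350068467 > 0  ⇒  (a,b)_∞ = +1.
v=53: a=53^1·(≡28), b=53^1·(≡34) mod 53; (28|53)=+1, (34|53)=-1; (−1)^{1·1·26}·(+1)^1·(-1)^1 = -1.
v=5: a=5^-2·(≡3), b=5^0·(≡3) mod 5; (3|5)=-1, (3|5)=-1; (−1)^{-2·0·2}·(-1)^0·(-1)^-2 = +1.
v=17: a=17^1·(≡10), b=17^1·(≡12) mod 17; (10|17)=-1, (12|17)=-1; (−1)^{1·1·8}·(-1)^1·(-1)^1 = +1.
(51357, 3350068467 / ℚ) ramifies at {19, 53}: a division algebra.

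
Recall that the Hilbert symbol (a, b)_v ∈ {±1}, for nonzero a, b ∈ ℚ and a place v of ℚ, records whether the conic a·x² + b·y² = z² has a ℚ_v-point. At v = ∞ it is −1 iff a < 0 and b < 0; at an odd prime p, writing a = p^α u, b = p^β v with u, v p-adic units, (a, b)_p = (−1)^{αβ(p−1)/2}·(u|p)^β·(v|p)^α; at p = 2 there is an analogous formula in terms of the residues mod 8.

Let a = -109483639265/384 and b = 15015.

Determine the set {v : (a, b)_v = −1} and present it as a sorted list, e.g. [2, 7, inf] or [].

[11, 13]

(a, b) ≡ (-390, 15015) mod (ℚ^×)²; places V = {2, 3, 5, 7, 11, 13, 41, ∞}.
(a,b)_13: α=3, u≡12; β=1, v≡11 (mod 13); (12|13)=+1, (11|13)=-1; sign (−1)^0·+1^1·-1^3 = -1.
(a,b)_41: α=2, u≡5; β=0, v≡9 (mod 41); (5|41)=+1, (9|41)=+1; sign (−1)^0·+1^0·+1^2 = +1.
(a,b)_∞: sgn(-390)=−, sgn(15015)=+, so +1.
(a,b)_3: α=-1, u≡2; β=1, v≡1 (mod 3); (2|3)=-1, (1|3)=+1; sign (−1)^1·-1^1·+1^-1 = +1.
(a,b)_5: α=1, u≡3; β=1, v≡3 (mod 5); (3|5)=-1, (3|5)=-1; sign (−1)^0·-1^1·-1^1 = +1.
(a,b)_7: α=2, u≡4; β=1, v≡3 (mod 7); (4|7)=+1, (3|7)=-1; sign (−1)^0·+1^1·-1^2 = +1.
(a,b)_2: α=-7, β=0; u≡5, v≡7 (mod 8); ε(u)ε(v)=0·1, αω(v)=-7·0, βω(u)=0·1; sum ≡ 0  ⇒  +1.
(a,b)_11: α=2, u≡7; β=1, v≡1 (mod 11); (7|11)=-1, (1|11)=+1; sign (−1)^0·-1^1·+1^2 = -1.
Ram(-390, 15015) = {11, 13}; no ℚ_11-point on the conic.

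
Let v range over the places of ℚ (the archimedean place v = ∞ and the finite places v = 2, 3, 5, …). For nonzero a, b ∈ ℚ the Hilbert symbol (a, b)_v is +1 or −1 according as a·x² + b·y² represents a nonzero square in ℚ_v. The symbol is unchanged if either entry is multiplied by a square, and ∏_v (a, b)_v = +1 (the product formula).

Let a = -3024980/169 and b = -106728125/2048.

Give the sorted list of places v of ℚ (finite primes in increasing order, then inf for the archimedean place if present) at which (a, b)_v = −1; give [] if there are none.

[41, inf]

(a, b) ≡ (-756245, -6970) mod (ℚ^×)²; places V = {2, 5, 7, 13, 17, 31, 41, ∞}.
(a,b)_∞: sgn(-756245)=−, sgn(-6970)=−, so -1.
(a,b)_2: α=2, β=-11; u≡3, v≡3 (mod 8); ε(u)ε(v)=1·1, αω(v)=2·1, βω(u)=-11·1; sum ≡ 0  ⇒  +1.
(a,b)_13: α=-2, u≡3; β=0, v≡6 (mod 13); (3|13)=+1, (6|13)=-1; sign (−1)^0·+1^0·-1^-2 = +1.
(a,b)_5: α=1, u≡1; β=5, v≡4 (mod 5); (1|5)=+1, (4|5)=+1; sign (−1)^0·+1^5·+1^1 = +1.
(a,b)_41: α=1, u≡4; β=1, v≡38 (mod 41); (4|41)=+1, (38|41)=-1; sign (−1)^0·+1^1·-1^1 = -1.
(a,b)_31: α=1, u≡5; β=0, v≡4 (mod 31); (5|31)=+1, (4|31)=+1; sign (−1)^0·+1^0·+1^1 = +1.
(a,b)_7: α=1, u≡5; β=2, v≡4 (mod 7); (5|7)=-1, (4|7)=+1; sign (−1)^0·-1^2·+1^1 = +1.
(a,b)_17: α=1, u≡1; β=1, v≡16 (mod 17); (1|17)=+1, (16|17)=+1; sign (−1)^0·+1^1·+1^1 = +1.
(-756245, -6970 / ℚ) ramifies at {41, ∞}: a division algebra.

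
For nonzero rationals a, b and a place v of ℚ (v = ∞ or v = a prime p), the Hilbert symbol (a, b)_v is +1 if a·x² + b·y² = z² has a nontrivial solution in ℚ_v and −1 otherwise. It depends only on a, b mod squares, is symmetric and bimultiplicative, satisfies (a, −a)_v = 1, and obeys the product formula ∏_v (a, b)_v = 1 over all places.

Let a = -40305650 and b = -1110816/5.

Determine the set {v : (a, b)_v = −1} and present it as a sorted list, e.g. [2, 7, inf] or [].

[7, 11, 19, inf]

Mod squares: a ≡ -4466, b ≡ -38570. Check v ∈ {∞, 2, 3, 5, 7, 11, 19, 29}.
v=7: a=7^1·(≡5), b=7^1·(≡6) mod 7; (5|7)=-1, (6|7)=-1; (−1)^{1·1·3}·(-1)^1·(-1)^1 = -1.
v=2: v_2(a)=1, v_2(b)=5; units ≡ 7, 3 (mod 8); ε·ε+αω+βω = 1·1+1·1+5·0 ≡ 0  ⇒  (a,b)_2 = +1.
v=3: a=3^0·(≡1), b=3^2·(≡1) mod 3; (1|3)=+1, (1|3)=+1; (−1)^{0·2·1}·(+1)^2·(+1)^0 = +1.
v=19: a=19^2·(≡13), b=19^1·(≡15) mod 19; (13|19)=-1, (15|19)=-1; (−1)^{2·1·9}·(-1)^1·(-1)^2 = -1.
v=∞: -4466 < 0 and -38570 < 0  ⇒  (a,b)_∞ = -1.
v=11: a=11^1·(≡5), b=11^0·(≡6) mod 11; (5|11)=+1, (6|11)=-1; (−1)^{1·0·5}·(+1)^0·(-1)^1 = -1.
v=29: a=29^1·(≡4), b=29^1·(≡1) mod 29; (4|29)=+1, (1|29)=+1; (−1)^{1·1·14}·(+1)^1·(+1)^1 = +1.
v=5: a=5^2·(≡4), b=5^-1·(≡4) mod 5; (4|5)=+1, (4|5)=+1; (−1)^{2·-1·2}·(+1)^-1·(+1)^2 = +1.
Ram(-4466, -38570) = {7, 11, 19, ∞}; no ℚ_7-point on the conic.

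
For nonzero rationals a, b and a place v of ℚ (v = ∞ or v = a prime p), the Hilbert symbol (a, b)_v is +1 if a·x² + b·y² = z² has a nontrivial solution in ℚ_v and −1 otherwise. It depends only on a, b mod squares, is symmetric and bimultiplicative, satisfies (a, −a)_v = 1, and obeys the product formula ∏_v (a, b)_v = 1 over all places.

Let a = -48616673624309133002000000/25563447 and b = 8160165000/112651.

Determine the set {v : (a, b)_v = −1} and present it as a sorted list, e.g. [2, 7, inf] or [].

Mod squares: a ≡ -1840454, b ≡ 40774. Check v ∈ {∞, 2, 3, 5, 7, 11, 13, 17, 19, 23, 29, 37}.
v=∞: -1840454 < 0 and 40774 > 0  ⇒  (a,b)_∞ = +1.
v=37: a=37^3·(≡32), b=37^1·(≡22) mod 37; (32|37)=-1, (22|37)=-1; (−1)^{3·1·18}·(-1)^1·(-1)^3 = +1.
v=3: a=3^-2·(≡1), b=3^2·(≡1) mod 3; (1|3)=+1, (1|3)=+1; (−1)^{-2·2·1}·(+1)^2·(+1)^-2 = +1.
v=5: a=5^6·(≡1), b=5^4·(≡4) mod 5; (1|5)=+1, (4|5)=+1; (−1)^{6·4·2}·(+1)^4·(+1)^6 = +1.
v=2: v_2(a)=7, v_2(b)=3; units ≡ 5, 3 (mod 8); ε·ε+αω+βω = 0·1+7·1+3·1 ≡ 0  ⇒  (a,b)_2 = +1.
v=19: a=19^3·(≡13), b=19^-1·(≡8) mod 19; (13|19)=-1, (8|19)=-1; (−1)^{3·-1·9}·(-1)^-1·(-1)^3 = -1.
v=7: a=7^-5·(≡6), b=7^-2·(≡5) mod 7; (6|7)=-1, (5|7)=-1; (−1)^{-5·-2·3}·(-1)^-2·(-1)^-5 = -1.
v=29: a=29^4·(≡2), b=29^1·(≡2) mod 29; (2|29)=-1, (2|29)=-1; (−1)^{4·1·14}·(-1)^1·(-1)^4 = -1.
v=13: a=13^-2·(≡2), b=13^2·(≡6) mod 13; (2|13)=-1, (6|13)=-1; (−1)^{-2·2·6}·(-1)^2·(-1)^-2 = +1.
v=17: a=17^1·(≡12), b=17^0·(≡13) mod 17; (12|17)=-1, (13|17)=+1; (−1)^{1·0·8}·(-1)^0·(+1)^1 = +1.
v=23: a=23^2·(≡8), b=23^0·(≡3) mod 23; (8|23)=+1, (3|23)=+1; (−1)^{2·0·11}·(+1)^0·(+1)^2 = +1.
v=11: a=11^1·(≡10), b=11^-2·(≡6) mod 11; (10|11)=-1, (6|11)=-1; (−1)^{1·-2·5}·(-1)^-2·(-1)^1 = -1.
|Ram(-1840454, 40774)| = 4, even; anisotropic at {7, 11, 19, 29}.

[7, 11, 19, 29]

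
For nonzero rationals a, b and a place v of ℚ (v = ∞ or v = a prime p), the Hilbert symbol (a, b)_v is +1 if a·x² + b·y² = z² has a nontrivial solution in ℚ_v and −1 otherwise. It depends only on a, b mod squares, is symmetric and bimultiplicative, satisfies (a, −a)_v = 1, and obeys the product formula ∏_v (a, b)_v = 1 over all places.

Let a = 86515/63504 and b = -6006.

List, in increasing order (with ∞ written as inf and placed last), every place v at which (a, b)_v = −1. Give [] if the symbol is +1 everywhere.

Mod squares: a ≡ 715, b ≡ -6006. Check v ∈ {∞, 2, 3, 5, 7, 11, 13}.
v=11: a=11^3·(≡10), b=11^1·(≡4) mod 11; (10|11)=-1, (4|11)=+1; (−1)^{3·1·5}·(-1)^1·(+1)^3 = +1.
v=7: a=7^-2·(≡2), b=7^1·(≡3) mod 7; (2|7)=+1, (3|7)=-1; (−1)^{-2·1·3}·(+1)^1·(-1)^-2 = +1.
v=5: a=5^1·(≡2), b=5^0·(≡4) mod 5; (2|5)=-1, (4|5)=+1; (−1)^{1·0·2}·(-1)^0·(+1)^1 = +1.
v=13: a=13^1·(≡1), b=13^1·(≡6) mod 13; (1|13)=+1, (6|13)=-1; (−1)^{1·1·6}·(+1)^1·(-1)^1 = -1.
v=∞: 715 > 0 and -6006 < 0  ⇒  (a,b)_∞ = +1.
v=2: v_2(a)=-4, v_2(b)=1; units ≡ 3, 5 (mod 8); ε·ε+αω+βω = 1·0+-4·1+1·1 ≡ 1  ⇒  (a,b)_2 = -1.
v=3: a=3^-4·(≡1), b=3^1·(≡2) mod 3; (1|3)=+1, (2|3)=-1; (−1)^{-4·1·1}·(+1)^1·(-1)^-4 = +1.
(715, -6006 / ℚ) ramifies at {2, 13}: a division algebra.

[2, 13]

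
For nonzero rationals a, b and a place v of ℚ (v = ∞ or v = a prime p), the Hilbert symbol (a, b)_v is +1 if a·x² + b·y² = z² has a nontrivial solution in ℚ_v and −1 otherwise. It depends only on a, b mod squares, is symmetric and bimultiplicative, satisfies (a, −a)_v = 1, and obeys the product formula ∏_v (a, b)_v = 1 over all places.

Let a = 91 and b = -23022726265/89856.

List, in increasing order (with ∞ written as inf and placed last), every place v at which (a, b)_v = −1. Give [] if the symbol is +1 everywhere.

[]

Mod squares: a ≡ 91, b ≡ -15015. Check v ∈ {∞, 2, 3, 5, 7, 11, 13, 19, 37}.
v=7: a=7^1·(≡6), b=7^1·(≡1) mod 7; (6|7)=-1, (1|7)=+1; (−1)^{1·1·3}·(-1)^1·(+1)^1 = +1.
v=19: a=19^0·(≡15), b=19^2·(≡12) mod 19; (15|19)=-1, (12|19)=-1; (−1)^{0·2·9}·(-1)^2·(-1)^0 = +1.
v=13: a=13^1·(≡7), b=13^-1·(≡8) mod 13; (7|13)=-1, (8|13)=-1; (−1)^{1·-1·6}·(-1)^-1·(-1)^1 = +1.
v=∞: 91 > 0 and -15015 < 0  ⇒  (a,b)_∞ = +1.
v=11: a=11^0·(≡3), b=11^3·(≡8) mod 11; (3|11)=+1, (8|11)=-1; (−1)^{0·3·5}·(+1)^3·(-1)^0 = +1.
v=37: a=37^0·(≡17), b=37^2·(≡12) mod 37; (17|37)=-1, (12|37)=+1; (−1)^{0·2·18}·(-1)^2·(+1)^0 = +1.
v=2: v_2(a)=0, v_2(b)=-8; units ≡ 3, 1 (mod 8); ε·ε+αω+βω = 1·0+0·0+-8·1 ≡ 0  ⇒  (a,b)_2 = +1.
v=5: a=5^0·(≡1), b=5^1·(≡2) mod 5; (1|5)=+1, (2|5)=-1; (−1)^{0·1·2}·(+1)^1·(-1)^0 = +1.
v=3: a=3^0·(≡1), b=3^-3·(≡2) mod 3; (1|3)=+1, (2|3)=-1; (−1)^{0·-3·1}·(+1)^-3·(-1)^0 = +1.
Every local symbol is +1, so the conic 91·x² + -15015·y² = z² has ℚ_v-points for all v and hence a ℚ-point; (a, b / ℚ) ≅ M_2(ℚ).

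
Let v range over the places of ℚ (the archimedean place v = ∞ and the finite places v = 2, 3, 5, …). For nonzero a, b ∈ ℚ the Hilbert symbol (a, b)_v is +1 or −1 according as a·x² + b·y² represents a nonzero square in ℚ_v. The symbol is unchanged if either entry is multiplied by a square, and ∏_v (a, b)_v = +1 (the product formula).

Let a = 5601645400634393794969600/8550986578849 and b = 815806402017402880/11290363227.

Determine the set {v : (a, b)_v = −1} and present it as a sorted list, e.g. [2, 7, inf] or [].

[17, 41]

(a, b) ≡ (17794, 20910) mod (ℚ^×)²; places V = {2, 3, 5, 7, 11, 13, 17, 19, 31, 41, ∞}.
(a,b)_2: α=19, β=13; u≡1, v≡7 (mod 8); ε(u)ε(v)=0·1, αω(v)=19·0, βω(u)=13·0; sum ≡ 0  ⇒  +1.
(a,b)_11: α=-6, u≡2; β=-4, v≡6 (mod 11); (2|11)=-1, (6|11)=-1; sign (−1)^0·-1^-4·-1^-6 = +1.
(a,b)_13: α=-6, u≡10; β=-4, v≡2 (mod 13); (10|13)=+1, (2|13)=-1; sign (−1)^0·+1^-4·-1^-6 = +1.
(a,b)_∞: sgn(17794)=+, sgn(20910)=+, so +1.
(a,b)_5: α=2, u≡1; β=1, v≡3 (mod 5); (1|5)=+1, (3|5)=-1; sign (−1)^0·+1^1·-1^2 = +1.
(a,b)_19: α=2, u≡13; β=2, v≡3 (mod 19); (13|19)=-1, (3|19)=-1; sign (−1)^0·-1^2·-1^2 = +1.
(a,b)_3: α=0, u≡1; β=-3, v≡1 (mod 3); (1|3)=+1, (1|3)=+1; sign (−1)^0·+1^-3·+1^0 = +1.
(a,b)_17: α=0, u≡3; β=1, v≡3 (mod 17); (3|17)=-1, (3|17)=-1; sign (−1)^0·-1^1·-1^0 = -1.
(a,b)_31: α=3, u≡19; β=2, v≡16 (mod 31); (19|31)=+1, (16|31)=+1; sign (−1)^0·+1^2·+1^3 = +1.
(a,b)_41: α=5, u≡17; β=3, v≡25 (mod 41); (17|41)=-1, (25|41)=+1; sign (−1)^0·-1^3·+1^5 = -1.
(a,b)_7: α=3, u≡4; β=2, v≡4 (mod 7); (4|7)=+1, (4|7)=+1; sign (−1)^0·+1^2·+1^3 = +1.
Ram(17794, 20910) = {17, 41}; no ℚ_17-point on the conic.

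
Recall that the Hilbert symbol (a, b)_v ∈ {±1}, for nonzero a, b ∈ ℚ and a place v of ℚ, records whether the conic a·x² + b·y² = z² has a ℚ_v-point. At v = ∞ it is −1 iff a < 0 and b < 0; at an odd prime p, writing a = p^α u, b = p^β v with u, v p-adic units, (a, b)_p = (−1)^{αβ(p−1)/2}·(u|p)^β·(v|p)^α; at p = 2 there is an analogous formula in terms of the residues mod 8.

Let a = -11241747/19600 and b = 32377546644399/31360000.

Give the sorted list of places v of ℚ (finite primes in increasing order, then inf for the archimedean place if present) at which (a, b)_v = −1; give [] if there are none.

[31, 37]

(a, b) ≡ (-1147, 31) mod (ℚ^×)²; places V = {2, 3, 5, 7, 11, 31, 37, ∞}.
(a,b)_2: α=-4, β=-10; u≡5, v≡7 (mod 8); ε(u)ε(v)=0·1, αω(v)=-4·0, βω(u)=-10·1; sum ≡ 0  ⇒  +1.
(a,b)_37: α=1, u≡32; β=2, v≡29 (mod 37); (32|37)=-1, (29|37)=-1; sign (−1)^0·-1^2·-1^1 = -1.
(a,b)_31: α=1, u≡4; β=3, v≡7 (mod 31); (4|31)=+1, (7|31)=+1; sign (−1)^1·+1^3·+1^1 = -1.
(a,b)_3: α=4, u≡2; β=8, v≡1 (mod 3); (2|3)=-1, (1|3)=+1; sign (−1)^0·-1^8·+1^4 = +1.
(a,b)_∞: sgn(-1147)=−, sgn(31)=+, so +1.
(a,b)_5: α=-2, u≡2; β=-4, v≡4 (mod 5); (2|5)=-1, (4|5)=+1; sign (−1)^0·-1^-4·+1^-2 = +1.
(a,b)_7: α=-2, u≡1; β=-2, v≡3 (mod 7); (1|7)=+1, (3|7)=-1; sign (−1)^0·+1^-2·-1^-2 = +1.
(a,b)_11: α=2, u≡6; β=2, v≡9 (mod 11); (6|11)=-1, (9|11)=+1; sign (−1)^0·-1^2·+1^2 = +1.
(-1147, 31 / ℚ) ramifies at {31, 37}: a division algebra.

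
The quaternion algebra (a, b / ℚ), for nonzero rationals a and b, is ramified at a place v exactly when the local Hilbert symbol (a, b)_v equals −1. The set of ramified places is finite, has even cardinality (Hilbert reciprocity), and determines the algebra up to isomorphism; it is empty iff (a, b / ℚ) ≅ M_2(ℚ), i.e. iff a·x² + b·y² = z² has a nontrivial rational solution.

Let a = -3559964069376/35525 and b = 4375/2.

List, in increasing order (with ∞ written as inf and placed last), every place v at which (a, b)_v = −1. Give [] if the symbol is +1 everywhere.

Mod squares: a ≡ -340054, b ≡ 14. Check v ∈ {∞, 2, 3, 5, 7, 11, 13, 29, 41}.
v=7: a=7^-2·(≡5), b=7^1·(≡1) mod 7; (5|7)=-1, (1|7)=+1; (−1)^{-2·1·3}·(-1)^1·(+1)^-2 = -1.
v=29: a=29^-1·(≡14), b=29^0·(≡27) mod 29; (14|29)=-1, (27|29)=-1; (−1)^{-1·0·14}·(-1)^0·(-1)^-1 = -1.
v=3: a=3^4·(≡2), b=3^0·(≡2) mod 3; (2|3)=-1, (2|3)=-1; (−1)^{4·0·1}·(-1)^0·(-1)^4 = +1.
v=∞: -340054 < 0 and 14 > 0  ⇒  (a,b)_∞ = +1.
v=41: a=41^1·(≡13), b=41^0·(≡35) mod 41; (13|41)=-1, (35|41)=-1; (−1)^{1·0·20}·(-1)^0·(-1)^1 = -1.
v=11: a=11^5·(≡2), b=11^0·(≡4) mod 11; (2|11)=-1, (4|11)=+1; (−1)^{5·0·5}·(-1)^0·(+1)^5 = +1.
v=13: a=13^1·(≡7), b=13^0·(≡10) mod 13; (7|13)=-1, (10|13)=+1; (−1)^{1·0·6}·(-1)^0·(+1)^1 = +1.
v=5: a=5^-2·(≡4), b=5^4·(≡1) mod 5; (4|5)=+1, (1|5)=+1; (−1)^{-2·4·2}·(+1)^4·(+1)^-2 = +1.
v=2: v_2(a)=9, v_2(b)=-1; units ≡ 5, 7 (mod 8); ε·ε+αω+βω = 0·1+9·0+-1·1 ≡ 1  ⇒  (a,b)_2 = -1.
(-340054, 14 / ℚ) ramifies at {2, 7, 29, 41}: a division algebra.

[2, 7, 29, 41]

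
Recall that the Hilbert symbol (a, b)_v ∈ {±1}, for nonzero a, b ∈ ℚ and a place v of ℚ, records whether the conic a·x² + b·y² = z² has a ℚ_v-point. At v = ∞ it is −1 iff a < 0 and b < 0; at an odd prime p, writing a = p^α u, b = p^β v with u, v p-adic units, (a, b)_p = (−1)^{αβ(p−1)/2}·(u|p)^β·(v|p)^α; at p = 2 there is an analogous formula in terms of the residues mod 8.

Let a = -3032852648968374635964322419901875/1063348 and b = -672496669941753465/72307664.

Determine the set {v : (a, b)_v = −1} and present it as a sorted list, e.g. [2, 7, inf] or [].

[3, 13, 17, 23, 29, inf]

(a, b) ≡ (-711399, -22848085) mod (ℚ^×)²; places V = {2, 3, 5, 11, 13, 17, 23, 29, 31, 37, ∞}.
(a,b)_29: α=3, u≡2; β=1, v≡23 (mod 29); (2|29)=-1, (23|29)=+1; sign (−1)^0·-1^1·+1^3 = -1.
(a,b)_31: α=2, u≡14; β=1, v≡15 (mod 31); (14|31)=+1, (15|31)=-1; sign (−1)^0·+1^1·-1^2 = +1.
(a,b)_11: α=-2, u≡5; β=-2, v≡3 (mod 11); (5|11)=+1, (3|11)=+1; sign (−1)^0·+1^-2·+1^-2 = +1.
(a,b)_3: α=11, u≡2; β=8, v≡2 (mod 3); (2|3)=-1, (2|3)=-1; sign (−1)^0·-1^8·-1^11 = -1.
(a,b)_∞: sgn(-711399)=−, sgn(-22848085)=−, so -1.
(a,b)_13: α=-3, u≡6; β=-3, v≡4 (mod 13); (6|13)=-1, (4|13)=+1; sign (−1)^0·-1^-3·+1^-3 = -1.
(a,b)_2: α=-2, β=-4; u≡1, v≡3 (mod 8); ε(u)ε(v)=0·1, αω(v)=-2·1, βω(u)=-4·0; sum ≡ 0  ⇒  +1.
(a,b)_5: α=4, u≡4; β=1, v≡3 (mod 5); (4|5)=+1, (3|5)=-1; sign (−1)^0·+1^1·-1^4 = +1.
(a,b)_37: α=9, u≡5; β=4, v≡16 (mod 37); (5|37)=-1, (16|37)=+1; sign (−1)^0·-1^4·+1^9 = +1.
(a,b)_23: α=2, u≡19; β=3, v≡7 (mod 23); (19|23)=-1, (7|23)=-1; sign (−1)^0·-1^3·-1^2 = -1.
(a,b)_17: α=1, u≡3; β=-1, v≡8 (mod 17); (3|17)=-1, (8|17)=+1; sign (−1)^0·-1^-1·+1^1 = -1.
Ram(-711399, -22848085) = {3, 13, 17, 23, 29, ∞}; no ℚ_3-point on the conic.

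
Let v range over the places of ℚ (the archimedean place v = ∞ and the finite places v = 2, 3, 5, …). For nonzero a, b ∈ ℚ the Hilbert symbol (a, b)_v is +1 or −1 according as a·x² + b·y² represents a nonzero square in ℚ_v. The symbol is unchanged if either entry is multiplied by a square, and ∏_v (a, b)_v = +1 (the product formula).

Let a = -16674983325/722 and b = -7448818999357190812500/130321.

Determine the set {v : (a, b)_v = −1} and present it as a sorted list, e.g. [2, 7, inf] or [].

[3, 13, 37, inf]

(a, b) ≡ (-148222074, -957) mod (ℚ^×)²; places V = {2, 3, 5, 7, 11, 13, 19, 23, 29, 37, ∞}.
(a,b)_13: α=1, u≡3; β=4, v≡11 (mod 13); (3|13)=+1, (11|13)=-1; sign (−1)^0·+1^4·-1^1 = -1.
(a,b)_11: α=1, u≡7; β=3, v≡5 (mod 11); (7|11)=-1, (5|11)=+1; sign (−1)^1·-1^3·+1^1 = +1.
(a,b)_23: α=1, u≡1; β=2, v≡2 (mod 23); (1|23)=+1, (2|23)=+1; sign (−1)^0·+1^2·+1^1 = +1.
(a,b)_∞: sgn(-148222074)=−, sgn(-957)=−, so -1.
(a,b)_2: α=-1, β=2; u≡3, v≡3 (mod 8); ε(u)ε(v)=1·1, αω(v)=-1·1, βω(u)=2·1; sum ≡ 0  ⇒  +1.
(a,b)_19: α=-2, u≡16; β=-4, v≡3 (mod 19); (16|19)=+1, (3|19)=-1; sign (−1)^0·+1^-4·-1^-2 = +1.
(a,b)_5: α=2, u≡1; β=6, v≡3 (mod 5); (1|5)=+1, (3|5)=-1; sign (−1)^0·+1^6·-1^2 = +1.
(a,b)_7: α=1, u≡6; β=0, v≡2 (mod 7); (6|7)=-1, (2|7)=+1; sign (−1)^0·-1^0·+1^1 = +1.
(a,b)_29: α=1, u≡23; β=3, v≡25 (mod 29); (23|29)=+1, (25|29)=+1; sign (−1)^0·+1^3·+1^1 = +1.
(a,b)_3: α=3, u≡2; β=5, v≡2 (mod 3); (2|3)=-1, (2|3)=-1; sign (−1)^1·-1^5·-1^3 = -1.
(a,b)_37: α=1, u≡1; β=0, v≡23 (mod 37); (1|37)=+1, (23|37)=-1; sign (−1)^0·+1^0·-1^1 = -1.
(-148222074, -957 / ℚ) ramifies at {3, 13, 37, ∞}: a division algebra.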